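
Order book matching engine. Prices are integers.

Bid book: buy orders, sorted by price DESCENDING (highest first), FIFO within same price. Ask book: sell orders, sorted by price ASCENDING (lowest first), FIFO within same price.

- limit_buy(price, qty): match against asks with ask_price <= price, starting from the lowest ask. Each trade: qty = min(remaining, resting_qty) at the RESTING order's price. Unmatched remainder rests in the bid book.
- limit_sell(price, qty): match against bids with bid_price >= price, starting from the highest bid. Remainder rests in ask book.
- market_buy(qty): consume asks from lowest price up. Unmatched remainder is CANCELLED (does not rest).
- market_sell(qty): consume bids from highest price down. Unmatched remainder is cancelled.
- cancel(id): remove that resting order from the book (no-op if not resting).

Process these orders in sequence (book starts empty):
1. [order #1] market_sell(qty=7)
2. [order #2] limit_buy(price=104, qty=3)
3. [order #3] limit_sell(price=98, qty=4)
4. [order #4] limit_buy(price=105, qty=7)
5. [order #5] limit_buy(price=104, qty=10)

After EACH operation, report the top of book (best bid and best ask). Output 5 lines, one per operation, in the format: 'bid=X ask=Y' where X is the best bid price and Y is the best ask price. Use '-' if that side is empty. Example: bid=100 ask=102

Answer: bid=- ask=-
bid=104 ask=-
bid=- ask=98
bid=105 ask=-
bid=105 ask=-

Derivation:
After op 1 [order #1] market_sell(qty=7): fills=none; bids=[-] asks=[-]
After op 2 [order #2] limit_buy(price=104, qty=3): fills=none; bids=[#2:3@104] asks=[-]
After op 3 [order #3] limit_sell(price=98, qty=4): fills=#2x#3:3@104; bids=[-] asks=[#3:1@98]
After op 4 [order #4] limit_buy(price=105, qty=7): fills=#4x#3:1@98; bids=[#4:6@105] asks=[-]
After op 5 [order #5] limit_buy(price=104, qty=10): fills=none; bids=[#4:6@105 #5:10@104] asks=[-]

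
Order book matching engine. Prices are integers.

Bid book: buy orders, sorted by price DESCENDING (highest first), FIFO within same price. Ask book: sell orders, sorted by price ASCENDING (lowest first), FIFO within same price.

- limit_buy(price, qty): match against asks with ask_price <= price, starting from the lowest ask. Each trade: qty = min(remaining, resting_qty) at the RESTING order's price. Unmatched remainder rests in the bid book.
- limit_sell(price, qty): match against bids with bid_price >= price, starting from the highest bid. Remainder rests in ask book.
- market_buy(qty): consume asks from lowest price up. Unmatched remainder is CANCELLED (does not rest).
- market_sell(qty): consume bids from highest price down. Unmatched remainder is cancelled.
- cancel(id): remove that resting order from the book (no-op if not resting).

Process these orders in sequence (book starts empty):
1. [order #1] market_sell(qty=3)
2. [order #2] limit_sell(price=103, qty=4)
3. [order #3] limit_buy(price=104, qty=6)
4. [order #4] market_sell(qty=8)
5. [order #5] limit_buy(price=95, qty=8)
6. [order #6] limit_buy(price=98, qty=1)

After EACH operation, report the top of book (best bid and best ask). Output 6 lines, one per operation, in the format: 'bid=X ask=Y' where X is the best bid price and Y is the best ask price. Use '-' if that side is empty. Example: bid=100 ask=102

After op 1 [order #1] market_sell(qty=3): fills=none; bids=[-] asks=[-]
After op 2 [order #2] limit_sell(price=103, qty=4): fills=none; bids=[-] asks=[#2:4@103]
After op 3 [order #3] limit_buy(price=104, qty=6): fills=#3x#2:4@103; bids=[#3:2@104] asks=[-]
After op 4 [order #4] market_sell(qty=8): fills=#3x#4:2@104; bids=[-] asks=[-]
After op 5 [order #5] limit_buy(price=95, qty=8): fills=none; bids=[#5:8@95] asks=[-]
After op 6 [order #6] limit_buy(price=98, qty=1): fills=none; bids=[#6:1@98 #5:8@95] asks=[-]

Answer: bid=- ask=-
bid=- ask=103
bid=104 ask=-
bid=- ask=-
bid=95 ask=-
bid=98 ask=-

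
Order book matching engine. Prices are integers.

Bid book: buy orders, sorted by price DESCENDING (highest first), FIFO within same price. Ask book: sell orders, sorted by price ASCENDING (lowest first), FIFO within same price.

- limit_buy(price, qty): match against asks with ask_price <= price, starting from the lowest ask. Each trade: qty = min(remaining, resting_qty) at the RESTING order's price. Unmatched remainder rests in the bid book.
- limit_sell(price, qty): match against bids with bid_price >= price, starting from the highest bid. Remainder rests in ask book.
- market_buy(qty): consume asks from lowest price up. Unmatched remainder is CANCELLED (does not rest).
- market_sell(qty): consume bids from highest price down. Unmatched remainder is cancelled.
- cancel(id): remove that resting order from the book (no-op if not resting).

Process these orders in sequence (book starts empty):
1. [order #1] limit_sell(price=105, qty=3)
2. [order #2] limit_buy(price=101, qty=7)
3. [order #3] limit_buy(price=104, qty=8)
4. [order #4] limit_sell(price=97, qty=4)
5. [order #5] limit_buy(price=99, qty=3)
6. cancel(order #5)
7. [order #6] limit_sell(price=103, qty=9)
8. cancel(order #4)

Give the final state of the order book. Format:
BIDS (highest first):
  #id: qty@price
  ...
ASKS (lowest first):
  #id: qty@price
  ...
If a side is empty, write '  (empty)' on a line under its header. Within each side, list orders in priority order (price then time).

After op 1 [order #1] limit_sell(price=105, qty=3): fills=none; bids=[-] asks=[#1:3@105]
After op 2 [order #2] limit_buy(price=101, qty=7): fills=none; bids=[#2:7@101] asks=[#1:3@105]
After op 3 [order #3] limit_buy(price=104, qty=8): fills=none; bids=[#3:8@104 #2:7@101] asks=[#1:3@105]
After op 4 [order #4] limit_sell(price=97, qty=4): fills=#3x#4:4@104; bids=[#3:4@104 #2:7@101] asks=[#1:3@105]
After op 5 [order #5] limit_buy(price=99, qty=3): fills=none; bids=[#3:4@104 #2:7@101 #5:3@99] asks=[#1:3@105]
After op 6 cancel(order #5): fills=none; bids=[#3:4@104 #2:7@101] asks=[#1:3@105]
After op 7 [order #6] limit_sell(price=103, qty=9): fills=#3x#6:4@104; bids=[#2:7@101] asks=[#6:5@103 #1:3@105]
After op 8 cancel(order #4): fills=none; bids=[#2:7@101] asks=[#6:5@103 #1:3@105]

Answer: BIDS (highest first):
  #2: 7@101
ASKS (lowest first):
  #6: 5@103
  #1: 3@105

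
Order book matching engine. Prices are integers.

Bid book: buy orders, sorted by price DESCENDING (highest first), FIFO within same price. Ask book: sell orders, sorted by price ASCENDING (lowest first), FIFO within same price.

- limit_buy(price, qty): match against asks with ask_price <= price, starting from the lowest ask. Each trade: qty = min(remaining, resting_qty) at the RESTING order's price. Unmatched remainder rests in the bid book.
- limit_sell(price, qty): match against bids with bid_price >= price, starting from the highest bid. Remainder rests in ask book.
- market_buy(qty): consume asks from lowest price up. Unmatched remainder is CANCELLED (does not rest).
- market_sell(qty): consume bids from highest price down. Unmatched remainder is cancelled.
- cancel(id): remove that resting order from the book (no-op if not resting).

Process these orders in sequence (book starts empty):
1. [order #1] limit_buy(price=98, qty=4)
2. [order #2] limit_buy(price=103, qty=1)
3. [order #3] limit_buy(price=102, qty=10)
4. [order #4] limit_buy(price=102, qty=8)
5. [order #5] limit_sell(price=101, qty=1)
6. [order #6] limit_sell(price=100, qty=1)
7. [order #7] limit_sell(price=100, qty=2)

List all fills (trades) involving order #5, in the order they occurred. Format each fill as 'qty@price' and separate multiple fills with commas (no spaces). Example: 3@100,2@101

After op 1 [order #1] limit_buy(price=98, qty=4): fills=none; bids=[#1:4@98] asks=[-]
After op 2 [order #2] limit_buy(price=103, qty=1): fills=none; bids=[#2:1@103 #1:4@98] asks=[-]
After op 3 [order #3] limit_buy(price=102, qty=10): fills=none; bids=[#2:1@103 #3:10@102 #1:4@98] asks=[-]
After op 4 [order #4] limit_buy(price=102, qty=8): fills=none; bids=[#2:1@103 #3:10@102 #4:8@102 #1:4@98] asks=[-]
After op 5 [order #5] limit_sell(price=101, qty=1): fills=#2x#5:1@103; bids=[#3:10@102 #4:8@102 #1:4@98] asks=[-]
After op 6 [order #6] limit_sell(price=100, qty=1): fills=#3x#6:1@102; bids=[#3:9@102 #4:8@102 #1:4@98] asks=[-]
After op 7 [order #7] limit_sell(price=100, qty=2): fills=#3x#7:2@102; bids=[#3:7@102 #4:8@102 #1:4@98] asks=[-]

Answer: 1@103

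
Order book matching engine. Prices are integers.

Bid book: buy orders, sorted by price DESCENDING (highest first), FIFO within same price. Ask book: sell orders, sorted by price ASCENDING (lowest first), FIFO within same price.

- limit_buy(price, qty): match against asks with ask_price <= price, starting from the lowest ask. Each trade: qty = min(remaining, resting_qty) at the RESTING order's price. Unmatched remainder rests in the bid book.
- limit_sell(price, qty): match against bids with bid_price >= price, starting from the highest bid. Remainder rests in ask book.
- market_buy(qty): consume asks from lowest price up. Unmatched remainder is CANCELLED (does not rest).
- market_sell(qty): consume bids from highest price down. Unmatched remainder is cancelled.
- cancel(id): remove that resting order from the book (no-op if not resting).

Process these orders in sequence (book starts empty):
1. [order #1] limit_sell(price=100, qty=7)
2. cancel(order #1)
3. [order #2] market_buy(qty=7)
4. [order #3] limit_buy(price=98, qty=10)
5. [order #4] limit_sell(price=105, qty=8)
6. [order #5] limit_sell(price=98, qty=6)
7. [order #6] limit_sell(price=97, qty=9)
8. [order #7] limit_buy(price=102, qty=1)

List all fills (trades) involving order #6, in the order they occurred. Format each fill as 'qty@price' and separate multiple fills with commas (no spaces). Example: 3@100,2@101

After op 1 [order #1] limit_sell(price=100, qty=7): fills=none; bids=[-] asks=[#1:7@100]
After op 2 cancel(order #1): fills=none; bids=[-] asks=[-]
After op 3 [order #2] market_buy(qty=7): fills=none; bids=[-] asks=[-]
After op 4 [order #3] limit_buy(price=98, qty=10): fills=none; bids=[#3:10@98] asks=[-]
After op 5 [order #4] limit_sell(price=105, qty=8): fills=none; bids=[#3:10@98] asks=[#4:8@105]
After op 6 [order #5] limit_sell(price=98, qty=6): fills=#3x#5:6@98; bids=[#3:4@98] asks=[#4:8@105]
After op 7 [order #6] limit_sell(price=97, qty=9): fills=#3x#6:4@98; bids=[-] asks=[#6:5@97 #4:8@105]
After op 8 [order #7] limit_buy(price=102, qty=1): fills=#7x#6:1@97; bids=[-] asks=[#6:4@97 #4:8@105]

Answer: 4@98,1@97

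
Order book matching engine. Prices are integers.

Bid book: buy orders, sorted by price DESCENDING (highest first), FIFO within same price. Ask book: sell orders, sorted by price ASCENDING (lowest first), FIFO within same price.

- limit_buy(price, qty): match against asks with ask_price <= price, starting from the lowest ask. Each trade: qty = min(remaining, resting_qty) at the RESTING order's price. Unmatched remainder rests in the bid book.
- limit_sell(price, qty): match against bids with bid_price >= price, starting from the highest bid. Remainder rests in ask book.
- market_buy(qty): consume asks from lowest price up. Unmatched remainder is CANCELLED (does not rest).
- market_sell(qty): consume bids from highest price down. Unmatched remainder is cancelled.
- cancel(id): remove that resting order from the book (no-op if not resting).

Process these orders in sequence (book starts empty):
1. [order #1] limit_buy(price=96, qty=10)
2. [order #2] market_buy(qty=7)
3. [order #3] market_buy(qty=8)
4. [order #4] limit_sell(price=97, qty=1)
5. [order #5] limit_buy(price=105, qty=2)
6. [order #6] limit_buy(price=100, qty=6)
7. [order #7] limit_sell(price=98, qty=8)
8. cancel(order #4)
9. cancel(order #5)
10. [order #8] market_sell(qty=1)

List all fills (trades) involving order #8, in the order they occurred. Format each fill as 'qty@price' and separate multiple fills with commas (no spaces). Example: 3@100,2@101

Answer: 1@96

Derivation:
After op 1 [order #1] limit_buy(price=96, qty=10): fills=none; bids=[#1:10@96] asks=[-]
After op 2 [order #2] market_buy(qty=7): fills=none; bids=[#1:10@96] asks=[-]
After op 3 [order #3] market_buy(qty=8): fills=none; bids=[#1:10@96] asks=[-]
After op 4 [order #4] limit_sell(price=97, qty=1): fills=none; bids=[#1:10@96] asks=[#4:1@97]
After op 5 [order #5] limit_buy(price=105, qty=2): fills=#5x#4:1@97; bids=[#5:1@105 #1:10@96] asks=[-]
After op 6 [order #6] limit_buy(price=100, qty=6): fills=none; bids=[#5:1@105 #6:6@100 #1:10@96] asks=[-]
After op 7 [order #7] limit_sell(price=98, qty=8): fills=#5x#7:1@105 #6x#7:6@100; bids=[#1:10@96] asks=[#7:1@98]
After op 8 cancel(order #4): fills=none; bids=[#1:10@96] asks=[#7:1@98]
After op 9 cancel(order #5): fills=none; bids=[#1:10@96] asks=[#7:1@98]
After op 10 [order #8] market_sell(qty=1): fills=#1x#8:1@96; bids=[#1:9@96] asks=[#7:1@98]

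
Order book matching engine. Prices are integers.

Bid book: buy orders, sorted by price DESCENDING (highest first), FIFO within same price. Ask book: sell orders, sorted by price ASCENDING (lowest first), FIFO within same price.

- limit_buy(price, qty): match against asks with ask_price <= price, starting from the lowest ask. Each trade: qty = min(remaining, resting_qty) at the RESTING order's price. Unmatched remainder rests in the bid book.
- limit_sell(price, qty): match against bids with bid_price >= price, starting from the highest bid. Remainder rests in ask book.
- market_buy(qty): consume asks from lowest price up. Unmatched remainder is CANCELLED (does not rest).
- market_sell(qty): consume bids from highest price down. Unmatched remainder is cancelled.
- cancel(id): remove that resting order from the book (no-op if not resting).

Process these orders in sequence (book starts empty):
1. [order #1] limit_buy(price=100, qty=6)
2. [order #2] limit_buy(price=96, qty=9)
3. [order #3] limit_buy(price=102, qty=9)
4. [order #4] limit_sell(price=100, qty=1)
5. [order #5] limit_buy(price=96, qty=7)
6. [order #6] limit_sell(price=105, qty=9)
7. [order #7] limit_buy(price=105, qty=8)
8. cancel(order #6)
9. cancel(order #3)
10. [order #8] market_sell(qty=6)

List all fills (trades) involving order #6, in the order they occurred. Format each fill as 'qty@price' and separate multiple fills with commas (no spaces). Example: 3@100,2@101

Answer: 8@105

Derivation:
After op 1 [order #1] limit_buy(price=100, qty=6): fills=none; bids=[#1:6@100] asks=[-]
After op 2 [order #2] limit_buy(price=96, qty=9): fills=none; bids=[#1:6@100 #2:9@96] asks=[-]
After op 3 [order #3] limit_buy(price=102, qty=9): fills=none; bids=[#3:9@102 #1:6@100 #2:9@96] asks=[-]
After op 4 [order #4] limit_sell(price=100, qty=1): fills=#3x#4:1@102; bids=[#3:8@102 #1:6@100 #2:9@96] asks=[-]
After op 5 [order #5] limit_buy(price=96, qty=7): fills=none; bids=[#3:8@102 #1:6@100 #2:9@96 #5:7@96] asks=[-]
After op 6 [order #6] limit_sell(price=105, qty=9): fills=none; bids=[#3:8@102 #1:6@100 #2:9@96 #5:7@96] asks=[#6:9@105]
After op 7 [order #7] limit_buy(price=105, qty=8): fills=#7x#6:8@105; bids=[#3:8@102 #1:6@100 #2:9@96 #5:7@96] asks=[#6:1@105]
After op 8 cancel(order #6): fills=none; bids=[#3:8@102 #1:6@100 #2:9@96 #5:7@96] asks=[-]
After op 9 cancel(order #3): fills=none; bids=[#1:6@100 #2:9@96 #5:7@96] asks=[-]
After op 10 [order #8] market_sell(qty=6): fills=#1x#8:6@100; bids=[#2:9@96 #5:7@96] asks=[-]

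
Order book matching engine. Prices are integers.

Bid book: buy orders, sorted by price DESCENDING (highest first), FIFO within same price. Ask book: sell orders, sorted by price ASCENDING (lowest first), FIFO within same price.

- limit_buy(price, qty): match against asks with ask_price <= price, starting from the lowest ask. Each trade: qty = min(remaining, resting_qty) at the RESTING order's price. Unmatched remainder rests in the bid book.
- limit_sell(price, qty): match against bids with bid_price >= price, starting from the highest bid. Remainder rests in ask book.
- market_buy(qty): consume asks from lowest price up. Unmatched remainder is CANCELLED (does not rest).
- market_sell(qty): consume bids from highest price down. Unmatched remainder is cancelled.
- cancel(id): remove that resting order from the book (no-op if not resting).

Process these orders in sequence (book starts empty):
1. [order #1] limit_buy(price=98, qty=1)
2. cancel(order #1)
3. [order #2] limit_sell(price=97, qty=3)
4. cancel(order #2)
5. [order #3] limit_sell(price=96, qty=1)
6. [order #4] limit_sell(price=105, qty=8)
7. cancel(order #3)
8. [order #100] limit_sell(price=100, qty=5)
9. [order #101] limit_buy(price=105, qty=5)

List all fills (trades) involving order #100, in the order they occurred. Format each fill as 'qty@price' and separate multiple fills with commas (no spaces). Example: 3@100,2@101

Answer: 5@100

Derivation:
After op 1 [order #1] limit_buy(price=98, qty=1): fills=none; bids=[#1:1@98] asks=[-]
After op 2 cancel(order #1): fills=none; bids=[-] asks=[-]
After op 3 [order #2] limit_sell(price=97, qty=3): fills=none; bids=[-] asks=[#2:3@97]
After op 4 cancel(order #2): fills=none; bids=[-] asks=[-]
After op 5 [order #3] limit_sell(price=96, qty=1): fills=none; bids=[-] asks=[#3:1@96]
After op 6 [order #4] limit_sell(price=105, qty=8): fills=none; bids=[-] asks=[#3:1@96 #4:8@105]
After op 7 cancel(order #3): fills=none; bids=[-] asks=[#4:8@105]
After op 8 [order #100] limit_sell(price=100, qty=5): fills=none; bids=[-] asks=[#100:5@100 #4:8@105]
After op 9 [order #101] limit_buy(price=105, qty=5): fills=#101x#100:5@100; bids=[-] asks=[#4:8@105]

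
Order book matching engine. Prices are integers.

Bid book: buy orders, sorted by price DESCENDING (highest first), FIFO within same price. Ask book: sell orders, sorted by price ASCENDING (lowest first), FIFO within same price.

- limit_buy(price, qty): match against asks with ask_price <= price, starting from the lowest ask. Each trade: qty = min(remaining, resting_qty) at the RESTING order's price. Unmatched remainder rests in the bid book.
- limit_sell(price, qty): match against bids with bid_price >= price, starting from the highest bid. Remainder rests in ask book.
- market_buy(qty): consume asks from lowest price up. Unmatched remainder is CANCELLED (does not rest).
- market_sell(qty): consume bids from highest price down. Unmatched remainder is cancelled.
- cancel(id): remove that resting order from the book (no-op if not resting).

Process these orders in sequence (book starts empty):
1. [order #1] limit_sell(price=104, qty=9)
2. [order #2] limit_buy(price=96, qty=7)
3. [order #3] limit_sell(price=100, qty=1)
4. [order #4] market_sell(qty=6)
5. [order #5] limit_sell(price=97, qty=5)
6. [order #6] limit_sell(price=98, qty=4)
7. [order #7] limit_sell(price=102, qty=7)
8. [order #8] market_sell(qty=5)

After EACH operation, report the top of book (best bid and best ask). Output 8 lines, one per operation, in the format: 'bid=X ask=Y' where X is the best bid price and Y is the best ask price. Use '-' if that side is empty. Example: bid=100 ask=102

After op 1 [order #1] limit_sell(price=104, qty=9): fills=none; bids=[-] asks=[#1:9@104]
After op 2 [order #2] limit_buy(price=96, qty=7): fills=none; bids=[#2:7@96] asks=[#1:9@104]
After op 3 [order #3] limit_sell(price=100, qty=1): fills=none; bids=[#2:7@96] asks=[#3:1@100 #1:9@104]
After op 4 [order #4] market_sell(qty=6): fills=#2x#4:6@96; bids=[#2:1@96] asks=[#3:1@100 #1:9@104]
After op 5 [order #5] limit_sell(price=97, qty=5): fills=none; bids=[#2:1@96] asks=[#5:5@97 #3:1@100 #1:9@104]
After op 6 [order #6] limit_sell(price=98, qty=4): fills=none; bids=[#2:1@96] asks=[#5:5@97 #6:4@98 #3:1@100 #1:9@104]
After op 7 [order #7] limit_sell(price=102, qty=7): fills=none; bids=[#2:1@96] asks=[#5:5@97 #6:4@98 #3:1@100 #7:7@102 #1:9@104]
After op 8 [order #8] market_sell(qty=5): fills=#2x#8:1@96; bids=[-] asks=[#5:5@97 #6:4@98 #3:1@100 #7:7@102 #1:9@104]

Answer: bid=- ask=104
bid=96 ask=104
bid=96 ask=100
bid=96 ask=100
bid=96 ask=97
bid=96 ask=97
bid=96 ask=97
bid=- ask=97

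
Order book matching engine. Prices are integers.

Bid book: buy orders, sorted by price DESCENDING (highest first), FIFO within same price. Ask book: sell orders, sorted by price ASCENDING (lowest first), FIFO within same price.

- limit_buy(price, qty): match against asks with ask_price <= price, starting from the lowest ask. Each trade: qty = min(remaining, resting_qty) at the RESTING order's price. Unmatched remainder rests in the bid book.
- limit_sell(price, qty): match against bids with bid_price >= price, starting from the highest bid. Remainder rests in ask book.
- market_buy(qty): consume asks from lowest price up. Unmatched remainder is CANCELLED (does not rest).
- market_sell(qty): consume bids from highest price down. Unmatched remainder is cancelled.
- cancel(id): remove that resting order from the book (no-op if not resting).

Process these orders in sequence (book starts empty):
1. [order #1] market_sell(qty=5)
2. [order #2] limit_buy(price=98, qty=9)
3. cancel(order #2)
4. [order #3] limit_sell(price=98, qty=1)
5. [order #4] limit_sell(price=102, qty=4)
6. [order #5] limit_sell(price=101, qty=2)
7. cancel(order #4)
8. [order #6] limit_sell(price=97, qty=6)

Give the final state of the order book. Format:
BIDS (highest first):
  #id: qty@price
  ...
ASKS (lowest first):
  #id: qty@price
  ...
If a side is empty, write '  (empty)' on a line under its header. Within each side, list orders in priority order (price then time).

After op 1 [order #1] market_sell(qty=5): fills=none; bids=[-] asks=[-]
After op 2 [order #2] limit_buy(price=98, qty=9): fills=none; bids=[#2:9@98] asks=[-]
After op 3 cancel(order #2): fills=none; bids=[-] asks=[-]
After op 4 [order #3] limit_sell(price=98, qty=1): fills=none; bids=[-] asks=[#3:1@98]
After op 5 [order #4] limit_sell(price=102, qty=4): fills=none; bids=[-] asks=[#3:1@98 #4:4@102]
After op 6 [order #5] limit_sell(price=101, qty=2): fills=none; bids=[-] asks=[#3:1@98 #5:2@101 #4:4@102]
After op 7 cancel(order #4): fills=none; bids=[-] asks=[#3:1@98 #5:2@101]
After op 8 [order #6] limit_sell(price=97, qty=6): fills=none; bids=[-] asks=[#6:6@97 #3:1@98 #5:2@101]

Answer: BIDS (highest first):
  (empty)
ASKS (lowest first):
  #6: 6@97
  #3: 1@98
  #5: 2@101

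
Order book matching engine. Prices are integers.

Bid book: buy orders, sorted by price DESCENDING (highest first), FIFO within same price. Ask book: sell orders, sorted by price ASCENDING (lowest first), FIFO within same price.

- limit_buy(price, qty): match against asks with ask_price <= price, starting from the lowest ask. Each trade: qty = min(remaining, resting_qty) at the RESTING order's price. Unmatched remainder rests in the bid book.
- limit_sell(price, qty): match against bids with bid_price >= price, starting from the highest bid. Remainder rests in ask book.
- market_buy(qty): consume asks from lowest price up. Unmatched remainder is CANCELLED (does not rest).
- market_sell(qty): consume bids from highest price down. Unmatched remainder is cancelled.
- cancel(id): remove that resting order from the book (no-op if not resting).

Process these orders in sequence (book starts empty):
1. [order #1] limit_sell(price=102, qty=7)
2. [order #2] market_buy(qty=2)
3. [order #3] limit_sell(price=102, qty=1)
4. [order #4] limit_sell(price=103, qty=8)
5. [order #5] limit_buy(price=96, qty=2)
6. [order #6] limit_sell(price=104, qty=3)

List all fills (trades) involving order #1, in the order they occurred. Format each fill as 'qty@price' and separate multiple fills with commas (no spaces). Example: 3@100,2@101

After op 1 [order #1] limit_sell(price=102, qty=7): fills=none; bids=[-] asks=[#1:7@102]
After op 2 [order #2] market_buy(qty=2): fills=#2x#1:2@102; bids=[-] asks=[#1:5@102]
After op 3 [order #3] limit_sell(price=102, qty=1): fills=none; bids=[-] asks=[#1:5@102 #3:1@102]
After op 4 [order #4] limit_sell(price=103, qty=8): fills=none; bids=[-] asks=[#1:5@102 #3:1@102 #4:8@103]
After op 5 [order #5] limit_buy(price=96, qty=2): fills=none; bids=[#5:2@96] asks=[#1:5@102 #3:1@102 #4:8@103]
After op 6 [order #6] limit_sell(price=104, qty=3): fills=none; bids=[#5:2@96] asks=[#1:5@102 #3:1@102 #4:8@103 #6:3@104]

Answer: 2@102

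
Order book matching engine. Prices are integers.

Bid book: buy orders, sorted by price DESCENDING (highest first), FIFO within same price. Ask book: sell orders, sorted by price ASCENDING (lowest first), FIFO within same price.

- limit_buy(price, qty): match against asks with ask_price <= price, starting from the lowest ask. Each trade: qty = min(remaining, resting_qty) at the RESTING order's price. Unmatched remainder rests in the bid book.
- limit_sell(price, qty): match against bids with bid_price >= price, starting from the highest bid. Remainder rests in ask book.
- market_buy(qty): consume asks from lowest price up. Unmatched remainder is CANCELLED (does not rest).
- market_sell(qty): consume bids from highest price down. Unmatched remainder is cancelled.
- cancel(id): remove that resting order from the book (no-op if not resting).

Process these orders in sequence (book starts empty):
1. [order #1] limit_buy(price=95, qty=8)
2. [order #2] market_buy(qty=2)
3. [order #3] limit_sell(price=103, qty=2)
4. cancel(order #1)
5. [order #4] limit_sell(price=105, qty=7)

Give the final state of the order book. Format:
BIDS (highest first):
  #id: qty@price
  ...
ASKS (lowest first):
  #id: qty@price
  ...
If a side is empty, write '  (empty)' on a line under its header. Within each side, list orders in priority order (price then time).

After op 1 [order #1] limit_buy(price=95, qty=8): fills=none; bids=[#1:8@95] asks=[-]
After op 2 [order #2] market_buy(qty=2): fills=none; bids=[#1:8@95] asks=[-]
After op 3 [order #3] limit_sell(price=103, qty=2): fills=none; bids=[#1:8@95] asks=[#3:2@103]
After op 4 cancel(order #1): fills=none; bids=[-] asks=[#3:2@103]
After op 5 [order #4] limit_sell(price=105, qty=7): fills=none; bids=[-] asks=[#3:2@103 #4:7@105]

Answer: BIDS (highest first):
  (empty)
ASKS (lowest first):
  #3: 2@103
  #4: 7@105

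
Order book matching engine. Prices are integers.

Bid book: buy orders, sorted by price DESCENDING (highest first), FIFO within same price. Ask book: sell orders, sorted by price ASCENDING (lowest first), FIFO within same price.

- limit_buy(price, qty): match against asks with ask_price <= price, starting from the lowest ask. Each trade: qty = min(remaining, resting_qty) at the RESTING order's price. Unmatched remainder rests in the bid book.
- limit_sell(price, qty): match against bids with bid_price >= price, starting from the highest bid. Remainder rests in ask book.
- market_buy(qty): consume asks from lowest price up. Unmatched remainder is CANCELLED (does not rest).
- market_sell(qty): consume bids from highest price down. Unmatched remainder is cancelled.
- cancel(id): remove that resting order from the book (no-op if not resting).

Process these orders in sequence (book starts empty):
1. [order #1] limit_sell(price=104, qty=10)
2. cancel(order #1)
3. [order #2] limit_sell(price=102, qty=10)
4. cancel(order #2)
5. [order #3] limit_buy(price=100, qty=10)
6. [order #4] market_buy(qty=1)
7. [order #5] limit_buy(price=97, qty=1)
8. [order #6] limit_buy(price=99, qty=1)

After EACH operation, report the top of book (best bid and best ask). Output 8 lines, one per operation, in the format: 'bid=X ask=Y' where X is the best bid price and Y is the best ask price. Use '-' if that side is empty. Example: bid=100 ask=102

After op 1 [order #1] limit_sell(price=104, qty=10): fills=none; bids=[-] asks=[#1:10@104]
After op 2 cancel(order #1): fills=none; bids=[-] asks=[-]
After op 3 [order #2] limit_sell(price=102, qty=10): fills=none; bids=[-] asks=[#2:10@102]
After op 4 cancel(order #2): fills=none; bids=[-] asks=[-]
After op 5 [order #3] limit_buy(price=100, qty=10): fills=none; bids=[#3:10@100] asks=[-]
After op 6 [order #4] market_buy(qty=1): fills=none; bids=[#3:10@100] asks=[-]
After op 7 [order #5] limit_buy(price=97, qty=1): fills=none; bids=[#3:10@100 #5:1@97] asks=[-]
After op 8 [order #6] limit_buy(price=99, qty=1): fills=none; bids=[#3:10@100 #6:1@99 #5:1@97] asks=[-]

Answer: bid=- ask=104
bid=- ask=-
bid=- ask=102
bid=- ask=-
bid=100 ask=-
bid=100 ask=-
bid=100 ask=-
bid=100 ask=-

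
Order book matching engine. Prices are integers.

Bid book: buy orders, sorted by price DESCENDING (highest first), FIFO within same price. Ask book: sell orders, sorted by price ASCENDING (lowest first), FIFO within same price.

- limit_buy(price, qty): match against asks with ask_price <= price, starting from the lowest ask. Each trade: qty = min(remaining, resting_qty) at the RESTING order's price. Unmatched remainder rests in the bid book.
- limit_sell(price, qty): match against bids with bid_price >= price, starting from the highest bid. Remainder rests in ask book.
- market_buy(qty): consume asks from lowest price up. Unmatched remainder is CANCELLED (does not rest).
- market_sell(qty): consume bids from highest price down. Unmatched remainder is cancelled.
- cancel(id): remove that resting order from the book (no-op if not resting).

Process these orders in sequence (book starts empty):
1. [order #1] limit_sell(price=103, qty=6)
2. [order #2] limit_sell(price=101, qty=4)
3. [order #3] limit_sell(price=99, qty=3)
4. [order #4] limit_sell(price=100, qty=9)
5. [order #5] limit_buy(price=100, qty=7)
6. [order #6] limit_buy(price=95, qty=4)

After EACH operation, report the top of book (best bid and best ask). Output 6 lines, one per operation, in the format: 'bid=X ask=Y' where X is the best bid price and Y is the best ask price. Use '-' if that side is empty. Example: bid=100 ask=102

Answer: bid=- ask=103
bid=- ask=101
bid=- ask=99
bid=- ask=99
bid=- ask=100
bid=95 ask=100

Derivation:
After op 1 [order #1] limit_sell(price=103, qty=6): fills=none; bids=[-] asks=[#1:6@103]
After op 2 [order #2] limit_sell(price=101, qty=4): fills=none; bids=[-] asks=[#2:4@101 #1:6@103]
After op 3 [order #3] limit_sell(price=99, qty=3): fills=none; bids=[-] asks=[#3:3@99 #2:4@101 #1:6@103]
After op 4 [order #4] limit_sell(price=100, qty=9): fills=none; bids=[-] asks=[#3:3@99 #4:9@100 #2:4@101 #1:6@103]
After op 5 [order #5] limit_buy(price=100, qty=7): fills=#5x#3:3@99 #5x#4:4@100; bids=[-] asks=[#4:5@100 #2:4@101 #1:6@103]
After op 6 [order #6] limit_buy(price=95, qty=4): fills=none; bids=[#6:4@95] asks=[#4:5@100 #2:4@101 #1:6@103]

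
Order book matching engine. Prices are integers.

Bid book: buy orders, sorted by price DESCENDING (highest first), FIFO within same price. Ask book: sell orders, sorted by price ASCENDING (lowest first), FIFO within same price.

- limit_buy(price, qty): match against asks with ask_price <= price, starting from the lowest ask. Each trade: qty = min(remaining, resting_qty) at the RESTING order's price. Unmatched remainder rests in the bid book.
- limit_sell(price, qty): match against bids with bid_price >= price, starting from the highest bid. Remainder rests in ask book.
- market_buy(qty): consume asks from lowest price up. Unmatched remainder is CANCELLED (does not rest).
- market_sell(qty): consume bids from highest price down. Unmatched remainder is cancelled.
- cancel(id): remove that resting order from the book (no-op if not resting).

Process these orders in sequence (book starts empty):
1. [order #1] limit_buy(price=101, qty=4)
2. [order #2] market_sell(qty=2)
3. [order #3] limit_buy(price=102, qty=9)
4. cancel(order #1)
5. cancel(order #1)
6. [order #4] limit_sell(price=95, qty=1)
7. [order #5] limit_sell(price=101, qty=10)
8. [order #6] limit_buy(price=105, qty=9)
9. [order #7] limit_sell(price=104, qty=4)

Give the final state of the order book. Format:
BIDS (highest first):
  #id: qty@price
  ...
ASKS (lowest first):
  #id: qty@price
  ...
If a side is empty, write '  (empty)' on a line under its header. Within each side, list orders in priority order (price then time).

After op 1 [order #1] limit_buy(price=101, qty=4): fills=none; bids=[#1:4@101] asks=[-]
After op 2 [order #2] market_sell(qty=2): fills=#1x#2:2@101; bids=[#1:2@101] asks=[-]
After op 3 [order #3] limit_buy(price=102, qty=9): fills=none; bids=[#3:9@102 #1:2@101] asks=[-]
After op 4 cancel(order #1): fills=none; bids=[#3:9@102] asks=[-]
After op 5 cancel(order #1): fills=none; bids=[#3:9@102] asks=[-]
After op 6 [order #4] limit_sell(price=95, qty=1): fills=#3x#4:1@102; bids=[#3:8@102] asks=[-]
After op 7 [order #5] limit_sell(price=101, qty=10): fills=#3x#5:8@102; bids=[-] asks=[#5:2@101]
After op 8 [order #6] limit_buy(price=105, qty=9): fills=#6x#5:2@101; bids=[#6:7@105] asks=[-]
After op 9 [order #7] limit_sell(price=104, qty=4): fills=#6x#7:4@105; bids=[#6:3@105] asks=[-]

Answer: BIDS (highest first):
  #6: 3@105
ASKS (lowest first):
  (empty)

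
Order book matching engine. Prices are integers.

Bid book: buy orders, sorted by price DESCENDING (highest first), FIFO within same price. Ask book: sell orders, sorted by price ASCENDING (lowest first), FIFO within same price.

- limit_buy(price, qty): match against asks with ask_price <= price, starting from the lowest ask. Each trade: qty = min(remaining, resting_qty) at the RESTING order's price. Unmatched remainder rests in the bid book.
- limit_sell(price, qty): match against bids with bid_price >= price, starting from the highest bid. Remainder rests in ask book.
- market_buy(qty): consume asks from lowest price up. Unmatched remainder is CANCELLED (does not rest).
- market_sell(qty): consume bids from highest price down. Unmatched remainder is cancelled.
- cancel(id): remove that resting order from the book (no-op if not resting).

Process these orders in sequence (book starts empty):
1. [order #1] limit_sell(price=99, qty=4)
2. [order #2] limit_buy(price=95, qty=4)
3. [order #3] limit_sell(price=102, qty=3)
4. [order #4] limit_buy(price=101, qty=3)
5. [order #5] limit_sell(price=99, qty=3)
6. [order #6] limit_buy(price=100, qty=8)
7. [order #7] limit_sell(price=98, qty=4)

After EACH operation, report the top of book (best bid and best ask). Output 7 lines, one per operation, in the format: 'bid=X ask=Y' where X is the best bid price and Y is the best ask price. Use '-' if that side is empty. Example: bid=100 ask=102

Answer: bid=- ask=99
bid=95 ask=99
bid=95 ask=99
bid=95 ask=99
bid=95 ask=99
bid=100 ask=102
bid=95 ask=102

Derivation:
After op 1 [order #1] limit_sell(price=99, qty=4): fills=none; bids=[-] asks=[#1:4@99]
After op 2 [order #2] limit_buy(price=95, qty=4): fills=none; bids=[#2:4@95] asks=[#1:4@99]
After op 3 [order #3] limit_sell(price=102, qty=3): fills=none; bids=[#2:4@95] asks=[#1:4@99 #3:3@102]
After op 4 [order #4] limit_buy(price=101, qty=3): fills=#4x#1:3@99; bids=[#2:4@95] asks=[#1:1@99 #3:3@102]
After op 5 [order #5] limit_sell(price=99, qty=3): fills=none; bids=[#2:4@95] asks=[#1:1@99 #5:3@99 #3:3@102]
After op 6 [order #6] limit_buy(price=100, qty=8): fills=#6x#1:1@99 #6x#5:3@99; bids=[#6:4@100 #2:4@95] asks=[#3:3@102]
After op 7 [order #7] limit_sell(price=98, qty=4): fills=#6x#7:4@100; bids=[#2:4@95] asks=[#3:3@102]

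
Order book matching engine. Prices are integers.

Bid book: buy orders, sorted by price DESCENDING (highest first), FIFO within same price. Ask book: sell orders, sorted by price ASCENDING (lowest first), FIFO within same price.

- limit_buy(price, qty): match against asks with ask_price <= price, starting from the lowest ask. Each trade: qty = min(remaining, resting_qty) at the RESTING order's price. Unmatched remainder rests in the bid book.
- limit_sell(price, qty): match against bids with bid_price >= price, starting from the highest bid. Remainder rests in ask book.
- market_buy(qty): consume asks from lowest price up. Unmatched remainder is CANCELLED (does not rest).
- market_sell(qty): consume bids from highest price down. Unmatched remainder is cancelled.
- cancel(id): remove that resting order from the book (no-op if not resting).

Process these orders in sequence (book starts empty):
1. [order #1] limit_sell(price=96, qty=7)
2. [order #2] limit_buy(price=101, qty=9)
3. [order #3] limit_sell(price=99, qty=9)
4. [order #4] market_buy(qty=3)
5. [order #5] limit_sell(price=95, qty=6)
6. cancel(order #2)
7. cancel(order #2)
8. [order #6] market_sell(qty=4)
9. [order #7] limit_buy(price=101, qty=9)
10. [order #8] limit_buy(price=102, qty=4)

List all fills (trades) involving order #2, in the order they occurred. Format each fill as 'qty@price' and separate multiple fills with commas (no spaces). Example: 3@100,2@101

Answer: 7@96,2@101

Derivation:
After op 1 [order #1] limit_sell(price=96, qty=7): fills=none; bids=[-] asks=[#1:7@96]
After op 2 [order #2] limit_buy(price=101, qty=9): fills=#2x#1:7@96; bids=[#2:2@101] asks=[-]
After op 3 [order #3] limit_sell(price=99, qty=9): fills=#2x#3:2@101; bids=[-] asks=[#3:7@99]
After op 4 [order #4] market_buy(qty=3): fills=#4x#3:3@99; bids=[-] asks=[#3:4@99]
After op 5 [order #5] limit_sell(price=95, qty=6): fills=none; bids=[-] asks=[#5:6@95 #3:4@99]
After op 6 cancel(order #2): fills=none; bids=[-] asks=[#5:6@95 #3:4@99]
After op 7 cancel(order #2): fills=none; bids=[-] asks=[#5:6@95 #3:4@99]
After op 8 [order #6] market_sell(qty=4): fills=none; bids=[-] asks=[#5:6@95 #3:4@99]
After op 9 [order #7] limit_buy(price=101, qty=9): fills=#7x#5:6@95 #7x#3:3@99; bids=[-] asks=[#3:1@99]
After op 10 [order #8] limit_buy(price=102, qty=4): fills=#8x#3:1@99; bids=[#8:3@102] asks=[-]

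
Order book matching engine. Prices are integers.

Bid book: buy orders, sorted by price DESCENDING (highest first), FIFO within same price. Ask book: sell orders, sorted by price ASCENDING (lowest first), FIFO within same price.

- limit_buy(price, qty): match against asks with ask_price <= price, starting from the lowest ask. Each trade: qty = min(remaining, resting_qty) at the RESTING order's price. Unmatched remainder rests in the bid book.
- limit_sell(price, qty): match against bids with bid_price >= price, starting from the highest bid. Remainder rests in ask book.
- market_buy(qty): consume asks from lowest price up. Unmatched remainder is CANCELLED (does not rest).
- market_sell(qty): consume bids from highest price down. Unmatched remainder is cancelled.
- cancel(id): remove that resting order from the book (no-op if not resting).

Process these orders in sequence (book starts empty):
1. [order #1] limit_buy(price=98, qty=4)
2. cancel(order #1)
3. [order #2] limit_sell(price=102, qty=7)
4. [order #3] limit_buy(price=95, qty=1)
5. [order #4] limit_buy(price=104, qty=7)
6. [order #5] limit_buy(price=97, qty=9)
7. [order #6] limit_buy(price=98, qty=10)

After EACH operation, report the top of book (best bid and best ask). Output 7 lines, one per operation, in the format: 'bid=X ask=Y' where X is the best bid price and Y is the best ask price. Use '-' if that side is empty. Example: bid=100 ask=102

After op 1 [order #1] limit_buy(price=98, qty=4): fills=none; bids=[#1:4@98] asks=[-]
After op 2 cancel(order #1): fills=none; bids=[-] asks=[-]
After op 3 [order #2] limit_sell(price=102, qty=7): fills=none; bids=[-] asks=[#2:7@102]
After op 4 [order #3] limit_buy(price=95, qty=1): fills=none; bids=[#3:1@95] asks=[#2:7@102]
After op 5 [order #4] limit_buy(price=104, qty=7): fills=#4x#2:7@102; bids=[#3:1@95] asks=[-]
After op 6 [order #5] limit_buy(price=97, qty=9): fills=none; bids=[#5:9@97 #3:1@95] asks=[-]
After op 7 [order #6] limit_buy(price=98, qty=10): fills=none; bids=[#6:10@98 #5:9@97 #3:1@95] asks=[-]

Answer: bid=98 ask=-
bid=- ask=-
bid=- ask=102
bid=95 ask=102
bid=95 ask=-
bid=97 ask=-
bid=98 ask=-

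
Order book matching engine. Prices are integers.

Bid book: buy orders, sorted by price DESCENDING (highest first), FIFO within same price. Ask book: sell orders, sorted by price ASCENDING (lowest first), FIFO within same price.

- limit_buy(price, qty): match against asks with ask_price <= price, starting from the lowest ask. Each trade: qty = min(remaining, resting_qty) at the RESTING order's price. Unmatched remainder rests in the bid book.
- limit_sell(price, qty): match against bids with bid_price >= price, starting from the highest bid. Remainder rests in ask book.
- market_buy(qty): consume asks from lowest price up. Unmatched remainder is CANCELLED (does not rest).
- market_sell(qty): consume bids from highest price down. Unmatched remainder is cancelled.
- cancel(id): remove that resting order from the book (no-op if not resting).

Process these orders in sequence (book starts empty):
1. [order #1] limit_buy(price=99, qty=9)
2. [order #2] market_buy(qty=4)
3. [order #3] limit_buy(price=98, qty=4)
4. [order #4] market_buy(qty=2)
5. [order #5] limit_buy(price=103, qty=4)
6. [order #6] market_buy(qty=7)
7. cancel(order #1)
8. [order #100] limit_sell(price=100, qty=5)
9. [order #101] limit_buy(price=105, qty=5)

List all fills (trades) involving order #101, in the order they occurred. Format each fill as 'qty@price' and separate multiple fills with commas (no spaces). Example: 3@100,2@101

Answer: 1@100

Derivation:
After op 1 [order #1] limit_buy(price=99, qty=9): fills=none; bids=[#1:9@99] asks=[-]
After op 2 [order #2] market_buy(qty=4): fills=none; bids=[#1:9@99] asks=[-]
After op 3 [order #3] limit_buy(price=98, qty=4): fills=none; bids=[#1:9@99 #3:4@98] asks=[-]
After op 4 [order #4] market_buy(qty=2): fills=none; bids=[#1:9@99 #3:4@98] asks=[-]
After op 5 [order #5] limit_buy(price=103, qty=4): fills=none; bids=[#5:4@103 #1:9@99 #3:4@98] asks=[-]
After op 6 [order #6] market_buy(qty=7): fills=none; bids=[#5:4@103 #1:9@99 #3:4@98] asks=[-]
After op 7 cancel(order #1): fills=none; bids=[#5:4@103 #3:4@98] asks=[-]
After op 8 [order #100] limit_sell(price=100, qty=5): fills=#5x#100:4@103; bids=[#3:4@98] asks=[#100:1@100]
After op 9 [order #101] limit_buy(price=105, qty=5): fills=#101x#100:1@100; bids=[#101:4@105 #3:4@98] asks=[-]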